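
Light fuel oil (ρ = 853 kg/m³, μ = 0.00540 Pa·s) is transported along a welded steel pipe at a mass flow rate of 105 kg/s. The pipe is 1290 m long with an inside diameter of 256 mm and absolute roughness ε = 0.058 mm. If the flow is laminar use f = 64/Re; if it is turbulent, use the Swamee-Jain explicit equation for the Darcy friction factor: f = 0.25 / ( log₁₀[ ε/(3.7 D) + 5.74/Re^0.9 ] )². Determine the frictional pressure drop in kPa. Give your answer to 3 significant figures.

ΔP ≈ 236 kPa

A = πD²/4 = π(0.256)²/4 = 0.05147 m²; mean velocity V = ṁ/(ρA) = 105/(853 · 0.05147) = 2.392 m/s.
Reynolds number Re = ρVD/μ = 853 · 2.392 · 0.256 / 0.0054 = 9.671e+04.
Re > 4000 → turbulent. Relative roughness ε/D = 5.8e-05/0.256 = 0.000227. Swamee-Jain: f = 0.25/(log₁₀[0.000227/3.7 + 5.74/9.671e+04^0.9])² = 0.25/(log₁₀[6.12e-05 + 0.000187])² = 0.25/(-3.605)² = 0.01924.
Darcy-Weisbach: ΔP = f(L/D)(ρV²/2) = 0.01924·(1290/0.256)·(853·2.392²/2) = 0.01924·5039·2439 = 2.364e+05 Pa.
ΔP = 2.364e+05 Pa = 236 kPa.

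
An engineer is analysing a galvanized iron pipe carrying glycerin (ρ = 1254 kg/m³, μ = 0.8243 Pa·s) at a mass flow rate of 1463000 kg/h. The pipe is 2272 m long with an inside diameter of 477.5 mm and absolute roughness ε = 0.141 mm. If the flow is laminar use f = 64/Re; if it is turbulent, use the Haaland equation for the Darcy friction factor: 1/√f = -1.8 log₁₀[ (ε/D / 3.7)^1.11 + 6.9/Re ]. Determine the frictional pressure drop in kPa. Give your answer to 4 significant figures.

ΔP ≈ 475.7 kPa

ṁ = 1463000 kg/h = 1463000/3600 = 406.4 kg/s.
A = πD²/4 = π(0.4775)²/4 = 0.1791 m²; mean velocity V = ṁ/(ρA) = 406.4/(1254 · 0.1791) = 1.81 m/s.
Reynolds number Re = ρVD/μ = 1254 · 1.81 · 0.4775 / 0.824 = 1315.
Re < 2300 → laminar flow, so f = 64/Re = 64/1315 = 0.04868 (the turbulent correlation is not needed).
Darcy-Weisbach: ΔP = f(L/D)(ρV²/2) = 0.04868·(2272/0.4775)·(1254·1.81²/2) = 0.04868·4758·2053 = 4.757e+05 Pa.
ΔP = 4.757e+05 Pa = 475.7 kPa.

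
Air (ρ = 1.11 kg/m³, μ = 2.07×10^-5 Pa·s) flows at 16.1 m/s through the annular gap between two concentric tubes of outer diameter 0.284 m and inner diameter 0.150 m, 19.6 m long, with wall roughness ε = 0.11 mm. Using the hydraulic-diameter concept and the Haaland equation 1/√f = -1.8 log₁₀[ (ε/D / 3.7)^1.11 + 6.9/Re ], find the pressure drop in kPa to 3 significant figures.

ΔP ≈ 0.443 kPa

Hydraulic diameter D_h = 4A/P = D_o - D_i = 0.284 - 0.15 = 0.134 m.
Re = ρVD_h/μ = 1.11·16.1·0.134/2.07e-05 = 1.157e+05.
ε/D_h = 0.00011/0.134 = 0.000821; Haaland gives 1/√f = -1.8 log₁₀[8.79e-05+5.96e-05] = 6.896, so f = 0.02103.
ΔP = f(L/D_h)(ρV²/2) = 0.02103·19.6/0.134·143.9 = 442.5 Pa.
ΔP = 0.443 kPa.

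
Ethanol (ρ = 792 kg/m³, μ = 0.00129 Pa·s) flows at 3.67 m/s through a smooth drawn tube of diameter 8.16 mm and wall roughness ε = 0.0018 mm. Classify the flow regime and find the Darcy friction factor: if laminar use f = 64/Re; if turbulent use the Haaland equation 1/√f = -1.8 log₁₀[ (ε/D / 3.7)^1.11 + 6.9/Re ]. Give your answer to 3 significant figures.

f ≈ 0.0267

Re = ρVD/μ = 792·3.67·0.00816/0.00129 = 1.839e+04.
Re > 4000 → turbulent. ε/D = 1.8e-06/0.00816 = 0.000221; Haaland: 1/√f = -1.8 log₁₀[2.04e-05 + 0.000375] = 6.125, so f = 0.02666.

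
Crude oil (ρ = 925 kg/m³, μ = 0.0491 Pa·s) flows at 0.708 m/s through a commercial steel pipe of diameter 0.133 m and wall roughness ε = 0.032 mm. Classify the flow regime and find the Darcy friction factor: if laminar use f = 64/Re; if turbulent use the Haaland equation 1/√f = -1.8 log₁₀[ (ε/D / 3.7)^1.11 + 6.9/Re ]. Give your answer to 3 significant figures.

f ≈ 0.0361

Re = ρVD/μ = 925·0.708·0.133/0.0491 = 1774.
Re < 2300 → laminar, so f = 64/Re = 0.03608 (roughness is irrelevant in laminar flow).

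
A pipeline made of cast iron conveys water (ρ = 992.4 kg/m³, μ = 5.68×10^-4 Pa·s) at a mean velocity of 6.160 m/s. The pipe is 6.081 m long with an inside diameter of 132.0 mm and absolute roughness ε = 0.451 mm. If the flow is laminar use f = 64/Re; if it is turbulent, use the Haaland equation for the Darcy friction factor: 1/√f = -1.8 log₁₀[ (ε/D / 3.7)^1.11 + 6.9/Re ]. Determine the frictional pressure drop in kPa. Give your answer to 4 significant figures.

Reynolds number Re = ρVD/μ = 992.4 · 6.16 · 0.132 / 0.000568 = 1.421e+06.
Re > 4000 → turbulent. Relative roughness ε/D = 0.000451/0.132 = 0.00342. Haaland: 1/√f = -1.8 log₁₀[(0.00342/3.7)^1.11 + 6.9/1.421e+06] = -1.8 log₁₀[0.000428 + 4.86e-06] = 6.054, so f = 0.02728.
Darcy-Weisbach: ΔP = f(L/D)(ρV²/2) = 0.02728·(6.081/0.132)·(992.4·6.16²/2) = 0.02728·46.07·1.883e+04 = 2.366e+04 Pa.
ΔP = 2.366e+04 Pa = 23.66 kPa.

ΔP ≈ 23.66 kPa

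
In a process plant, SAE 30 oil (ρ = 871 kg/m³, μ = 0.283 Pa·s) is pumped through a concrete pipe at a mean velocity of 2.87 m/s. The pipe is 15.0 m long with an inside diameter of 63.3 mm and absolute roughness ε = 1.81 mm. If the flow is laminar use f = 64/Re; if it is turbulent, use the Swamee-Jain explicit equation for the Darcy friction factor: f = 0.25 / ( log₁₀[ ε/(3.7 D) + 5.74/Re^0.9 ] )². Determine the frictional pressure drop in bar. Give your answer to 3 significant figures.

Reynolds number Re = ρVD/μ = 871 · 2.87 · 0.0633 / 0.283 = 559.1.
Re < 2300 → laminar flow, so f = 64/Re = 64/559.1 = 0.1145 (the turbulent correlation is not needed).
Darcy-Weisbach: ΔP = f(L/D)(ρV²/2) = 0.1145·(15/0.0633)·(871·2.87²/2) = 0.1145·237·3587 = 9.73e+04 Pa.
ΔP = 9.73e+04 Pa = 0.973 bar.

ΔP ≈ 0.973 bar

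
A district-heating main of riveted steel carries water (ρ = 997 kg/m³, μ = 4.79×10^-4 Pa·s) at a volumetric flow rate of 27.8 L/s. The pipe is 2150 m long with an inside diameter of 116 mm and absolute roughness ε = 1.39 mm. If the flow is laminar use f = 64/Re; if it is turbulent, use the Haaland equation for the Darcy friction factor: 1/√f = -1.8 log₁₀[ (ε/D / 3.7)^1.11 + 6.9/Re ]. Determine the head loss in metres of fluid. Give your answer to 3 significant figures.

h_f ≈ 265 m

Q = 27.8 L/s = 27.8/1000 = 0.0278 m³/s.
Cross-sectional area A = πD²/4 = π(0.116)²/4 = 0.01057 m²; mean velocity V = Q/A = 0.0278/0.01057 = 2.631 m/s.
Reynolds number Re = ρVD/μ = 997 · 2.631 · 0.116 / 0.000479 = 6.351e+05.
Re > 4000 → turbulent. Relative roughness ε/D = 0.00139/0.116 = 0.012. Haaland: 1/√f = -1.8 log₁₀[(0.012/3.7)^1.11 + 6.9/6.351e+05] = -1.8 log₁₀[0.00172 + 1.09e-05] = 4.969, so f = 0.04049.
Darcy-Weisbach: ΔP = f(L/D)(ρV²/2) = 0.04049·(2150/0.116)·(997·2.631²/2) = 0.04049·1.853e+04·3449 = 2.589e+06 Pa.
Head loss h_f = ΔP/(ρg) = 2.589e+06/(997·9.81) = 265 m.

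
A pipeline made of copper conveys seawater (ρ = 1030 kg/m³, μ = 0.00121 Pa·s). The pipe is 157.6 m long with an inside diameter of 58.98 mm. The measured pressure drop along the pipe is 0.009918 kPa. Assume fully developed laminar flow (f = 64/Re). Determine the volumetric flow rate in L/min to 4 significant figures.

For laminar flow, f = 64/Re with Re = ρVD/μ, so Darcy-Weisbach reduces to ΔP = 32μLV/D². Solving for V: V = ΔP·D²/(32μL) = 9.918·(0.05898)²/(32·0.00121·157.6) = 0.005654 m/s.
Check: Re = ρVD/μ = 1030·0.005654·0.05898/0.00121 = 283.9 < 2300, so the laminar assumption holds.
Q = V·A = 0.005654·(π/4·0.05898²) = 1.545e-05 m³/s = 0.9268 L/min.

Q ≈ 0.9268 L/min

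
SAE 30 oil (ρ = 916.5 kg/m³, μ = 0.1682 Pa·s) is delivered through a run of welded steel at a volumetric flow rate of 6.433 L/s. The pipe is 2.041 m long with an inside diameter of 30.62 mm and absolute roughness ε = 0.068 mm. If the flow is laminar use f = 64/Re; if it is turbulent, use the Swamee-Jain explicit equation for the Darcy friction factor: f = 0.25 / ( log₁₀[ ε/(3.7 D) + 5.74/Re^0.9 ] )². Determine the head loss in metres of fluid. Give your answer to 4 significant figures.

h_f ≈ 11.38 m

Q = 6.433 L/s = 6.433/1000 = 0.006433 m³/s.
Cross-sectional area A = πD²/4 = π(0.03062)²/4 = 0.0007364 m²; mean velocity V = Q/A = 0.006433/0.0007364 = 8.736 m/s.
Reynolds number Re = ρVD/μ = 916.5 · 8.736 · 0.03062 / 0.168 = 1458.
Re < 2300 → laminar flow, so f = 64/Re = 64/1458 = 0.04391 (the turbulent correlation is not needed).
Darcy-Weisbach: ΔP = f(L/D)(ρV²/2) = 0.04391·(2.041/0.03062)·(916.5·8.736²/2) = 0.04391·66.66·3.497e+04 = 1.024e+05 Pa.
Head loss h_f = ΔP/(ρg) = 1.024e+05/(916.5·9.81) = 11.38 m.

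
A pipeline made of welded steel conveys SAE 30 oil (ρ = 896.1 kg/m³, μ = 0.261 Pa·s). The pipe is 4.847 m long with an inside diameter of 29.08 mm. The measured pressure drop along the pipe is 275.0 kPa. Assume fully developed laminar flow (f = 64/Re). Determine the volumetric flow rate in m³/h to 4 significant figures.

For laminar flow, f = 64/Re with Re = ρVD/μ, so Darcy-Weisbach reduces to ΔP = 32μLV/D². Solving for V: V = ΔP·D²/(32μL) = 2.75e+05·(0.02908)²/(32·0.261·4.847) = 5.745 m/s.
Check: Re = ρVD/μ = 896.1·5.745·0.02908/0.261 = 573.5 < 2300, so the laminar assumption holds.
Q = V·A = 5.745·(π/4·0.02908²) = 0.003815 m³/s = 13.74 m³/h.

Q ≈ 13.74 m³/h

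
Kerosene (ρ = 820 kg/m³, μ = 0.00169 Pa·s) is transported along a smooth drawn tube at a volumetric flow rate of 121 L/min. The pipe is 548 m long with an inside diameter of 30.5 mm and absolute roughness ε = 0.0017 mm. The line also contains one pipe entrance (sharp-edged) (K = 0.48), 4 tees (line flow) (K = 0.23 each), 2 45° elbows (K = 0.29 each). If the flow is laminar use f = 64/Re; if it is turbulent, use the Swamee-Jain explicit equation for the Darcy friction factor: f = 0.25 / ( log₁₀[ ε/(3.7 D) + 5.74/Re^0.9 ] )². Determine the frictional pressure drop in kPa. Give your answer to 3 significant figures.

Q = 121 L/min = 121/60000 = 0.002017 m³/s.
Cross-sectional area A = πD²/4 = π(0.0305)²/4 = 0.0007306 m²; mean velocity V = Q/A = 0.002017/0.0007306 = 2.76 m/s.
Reynolds number Re = ρVD/μ = 820 · 2.76 · 0.0305 / 0.00169 = 4.085e+04.
Re > 4000 → turbulent. Relative roughness ε/D = 1.7e-06/0.0305 = 5.57e-05. Swamee-Jain: f = 0.25/(log₁₀[5.57e-05/3.7 + 5.74/4.085e+04^0.9])² = 0.25/(log₁₀[1.51e-05 + 0.000406])² = 0.25/(-3.375)² = 0.02194.
Total minor-loss coefficient ΣK = 1·0.48 + 4·0.23 + 2·0.29 = 1.98.
ΔP = [f·L/D + ΣK]·(ρV²/2) = [0.02194·548/0.0305 + 1.98]·(820·2.76²/2) = [394.3 + 1.98]·3124 = 1.238e+06 Pa.
ΔP = 1.238e+06 Pa = 1240 kPa.

ΔP ≈ 1240 kPa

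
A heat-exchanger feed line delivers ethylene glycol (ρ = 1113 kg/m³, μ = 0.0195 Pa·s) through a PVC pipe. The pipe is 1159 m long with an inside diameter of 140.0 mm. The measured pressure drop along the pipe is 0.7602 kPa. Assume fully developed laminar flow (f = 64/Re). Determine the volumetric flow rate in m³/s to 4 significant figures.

Q ≈ 3.171×10^-4 m³/s

For laminar flow, f = 64/Re with Re = ρVD/μ, so Darcy-Weisbach reduces to ΔP = 32μLV/D². Solving for V: V = ΔP·D²/(32μL) = 760.2·(0.14)²/(32·0.0195·1159) = 0.0206 m/s.
Check: Re = ρVD/μ = 1113·0.0206·0.14/0.0195 = 164.6 < 2300, so the laminar assumption holds.
Q = V·A = 0.0206·(π/4·0.14²) = 0.0003171 m³/s = 3.171×10^-4 m³/s.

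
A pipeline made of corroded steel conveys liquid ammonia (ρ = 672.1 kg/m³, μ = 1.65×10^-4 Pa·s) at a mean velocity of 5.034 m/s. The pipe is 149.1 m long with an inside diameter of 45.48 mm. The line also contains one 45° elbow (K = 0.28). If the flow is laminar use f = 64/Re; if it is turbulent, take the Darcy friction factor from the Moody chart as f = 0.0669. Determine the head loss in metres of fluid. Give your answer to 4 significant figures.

h_f ≈ 283.6 m

Reynolds number Re = ρVD/μ = 672.1 · 5.034 · 0.04548 / 0.000165 = 9.326e+05.
Re > 4000 → turbulent; use the Moody-chart value f = 0.0669.
Total minor-loss coefficient ΣK = 1·0.28 = 0.28.
ΔP = [f·L/D + ΣK]·(ρV²/2) = [0.0669·149.1/0.04548 + 0.28]·(672.1·5.034²/2) = [219.3 + 0.28]·8516 = 1.87e+06 Pa.
Head loss h_f = ΔP/(ρg) = 1.87e+06/(672.1·9.81) = 283.6 m.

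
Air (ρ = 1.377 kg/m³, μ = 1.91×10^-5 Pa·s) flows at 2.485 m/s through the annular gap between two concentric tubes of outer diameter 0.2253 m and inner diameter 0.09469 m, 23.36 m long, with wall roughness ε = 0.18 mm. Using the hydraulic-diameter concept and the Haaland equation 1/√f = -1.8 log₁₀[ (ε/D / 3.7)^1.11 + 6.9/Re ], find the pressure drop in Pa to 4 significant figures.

ΔP ≈ 20.97 Pa

Hydraulic diameter D_h = 4A/P = D_o - D_i = 0.2253 - 0.09469 = 0.1306 m.
Re = ρVD_h/μ = 1.377·2.485·0.1306/1.91e-05 = 2.34e+04.
ε/D_h = 0.00018/0.1306 = 0.00138; Haaland gives 1/√f = -1.8 log₁₀[0.000156+0.000295] = 6.022, so f = 0.02757.
ΔP = f(L/D_h)(ρV²/2) = 0.02757·23.36/0.1306·4.252 = 20.97 Pa.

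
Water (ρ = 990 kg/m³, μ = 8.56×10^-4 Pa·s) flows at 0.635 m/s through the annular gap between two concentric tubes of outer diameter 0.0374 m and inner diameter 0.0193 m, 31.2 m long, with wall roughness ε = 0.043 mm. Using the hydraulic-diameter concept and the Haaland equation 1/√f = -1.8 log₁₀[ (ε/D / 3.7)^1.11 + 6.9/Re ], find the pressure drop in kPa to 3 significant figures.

ΔP ≈ 11.1 kPa

Hydraulic diameter D_h = 4A/P = D_o - D_i = 0.0374 - 0.0193 = 0.0181 m.
Re = ρVD_h/μ = 990·0.635·0.0181/0.000856 = 1.329e+04.
ε/D_h = 4.3e-05/0.0181 = 0.00238; Haaland gives 1/√f = -1.8 log₁₀[0.000286+0.000519] = 5.569, so f = 0.03224.
ΔP = f(L/D_h)(ρV²/2) = 0.03224·31.2/0.0181·199.6 = 1.109e+04 Pa.
ΔP = 11.1 kPa.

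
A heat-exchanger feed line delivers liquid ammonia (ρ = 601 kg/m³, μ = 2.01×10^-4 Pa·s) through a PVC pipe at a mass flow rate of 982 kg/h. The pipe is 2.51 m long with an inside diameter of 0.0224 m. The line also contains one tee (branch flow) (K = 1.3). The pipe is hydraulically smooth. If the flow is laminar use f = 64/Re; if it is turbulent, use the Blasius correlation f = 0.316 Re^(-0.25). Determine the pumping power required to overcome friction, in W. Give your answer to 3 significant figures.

ṁ = 982 kg/h = 982/3600 = 0.2728 kg/s.
A = πD²/4 = π(0.0224)²/4 = 0.0003941 m²; mean velocity V = ṁ/(ρA) = 0.2728/(601 · 0.0003941) = 1.152 m/s.
Reynolds number Re = ρVD/μ = 601 · 1.152 · 0.0224 / 0.000201 = 7.714e+04.
Re > 4000 → turbulent. Smooth-pipe (Blasius): f = 0.316 Re^(-0.25) = 0.316/(7.714e+04)^0.25 = 0.01896.
Total minor-loss coefficient ΣK = 1·1.3 = 1.3.
ΔP = [f·L/D + ΣK]·(ρV²/2) = [0.01896·2.51/0.0224 + 1.3]·(601·1.152²/2) = [2.125 + 1.3]·398.6 = 1365 Pa.
Q = ṁ/ρ = 0.2728/601 = 0.0004539 m³/s.
Pumping power P = QΔP = 0.0004539·1365 = 0.6196 W = 0.620 W.

P ≈ 0.620 W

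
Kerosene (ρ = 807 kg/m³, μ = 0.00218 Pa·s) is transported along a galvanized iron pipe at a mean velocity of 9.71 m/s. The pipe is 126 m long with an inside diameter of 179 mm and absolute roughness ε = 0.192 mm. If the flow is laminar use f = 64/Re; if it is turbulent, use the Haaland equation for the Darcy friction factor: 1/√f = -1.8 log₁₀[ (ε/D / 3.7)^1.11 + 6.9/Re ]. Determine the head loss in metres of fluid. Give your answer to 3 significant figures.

h_f ≈ 69.0 m

Reynolds number Re = ρVD/μ = 807 · 9.71 · 0.179 / 0.00218 = 6.434e+05.
Re > 4000 → turbulent. Relative roughness ε/D = 0.000192/0.179 = 0.00107. Haaland: 1/√f = -1.8 log₁₀[(0.00107/3.7)^1.11 + 6.9/6.434e+05] = -1.8 log₁₀[0.000118 + 1.07e-05] = 7.001, so f = 0.0204.
Darcy-Weisbach: ΔP = f(L/D)(ρV²/2) = 0.0204·(126/0.179)·(807·9.71²/2) = 0.0204·703.9·3.804e+04 = 5.464e+05 Pa.
Head loss h_f = ΔP/(ρg) = 5.464e+05/(807·9.81) = 69.0 m.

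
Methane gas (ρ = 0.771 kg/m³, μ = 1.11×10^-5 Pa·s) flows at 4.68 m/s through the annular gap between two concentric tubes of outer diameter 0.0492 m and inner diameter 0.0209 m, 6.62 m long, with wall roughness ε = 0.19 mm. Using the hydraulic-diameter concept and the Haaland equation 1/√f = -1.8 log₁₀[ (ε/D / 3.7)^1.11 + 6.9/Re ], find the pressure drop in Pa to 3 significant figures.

ΔP ≈ 78.8 Pa

Hydraulic diameter D_h = 4A/P = D_o - D_i = 0.0492 - 0.0209 = 0.0283 m.
Re = ρVD_h/μ = 0.771·4.68·0.0283/1.11e-05 = 9199.
ε/D_h = 0.00019/0.0283 = 0.00671; Haaland gives 1/√f = -1.8 log₁₀[0.000906+0.00075] = 5.006, so f = 0.03991.
ΔP = f(L/D_h)(ρV²/2) = 0.03991·6.62/0.0283·8.443 = 78.83 Pa.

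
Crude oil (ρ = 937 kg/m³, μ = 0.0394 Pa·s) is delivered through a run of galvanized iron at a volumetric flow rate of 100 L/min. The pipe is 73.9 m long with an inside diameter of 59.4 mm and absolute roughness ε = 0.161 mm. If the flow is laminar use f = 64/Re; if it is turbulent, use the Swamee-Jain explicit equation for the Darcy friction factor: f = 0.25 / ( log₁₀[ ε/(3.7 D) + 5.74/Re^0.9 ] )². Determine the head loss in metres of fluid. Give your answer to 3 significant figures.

Q = 100 L/min = 100/60000 = 0.001667 m³/s.
Cross-sectional area A = πD²/4 = π(0.0594)²/4 = 0.002771 m²; mean velocity V = Q/A = 0.001667/0.002771 = 0.6014 m/s.
Reynolds number Re = ρVD/μ = 937 · 0.6014 · 0.0594 / 0.0394 = 849.6.
Re < 2300 → laminar flow, so f = 64/Re = 64/849.6 = 0.07533 (the turbulent correlation is not needed).
Darcy-Weisbach: ΔP = f(L/D)(ρV²/2) = 0.07533·(73.9/0.0594)·(937·0.6014²/2) = 0.07533·1244·169.5 = 1.588e+04 Pa.
Head loss h_f = ΔP/(ρg) = 1.588e+04/(937·9.81) = 1.73 m.

h_f ≈ 1.73 m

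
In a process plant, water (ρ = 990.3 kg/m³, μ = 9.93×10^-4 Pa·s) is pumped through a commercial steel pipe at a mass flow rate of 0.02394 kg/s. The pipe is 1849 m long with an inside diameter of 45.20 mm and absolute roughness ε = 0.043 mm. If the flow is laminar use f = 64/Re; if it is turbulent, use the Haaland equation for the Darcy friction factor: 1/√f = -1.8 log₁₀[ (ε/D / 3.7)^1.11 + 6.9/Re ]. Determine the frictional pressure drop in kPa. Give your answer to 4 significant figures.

A = πD²/4 = π(0.0452)²/4 = 0.001605 m²; mean velocity V = ṁ/(ρA) = 0.02394/(990.3 · 0.001605) = 0.01507 m/s.
Reynolds number Re = ρVD/μ = 990.3 · 0.01507 · 0.0452 / 0.000993 = 679.1.
Re < 2300 → laminar flow, so f = 64/Re = 64/679.1 = 0.09424 (the turbulent correlation is not needed).
Darcy-Weisbach: ΔP = f(L/D)(ρV²/2) = 0.09424·(1849/0.0452)·(990.3·0.01507²/2) = 0.09424·4.091e+04·0.1124 = 433.3 Pa.
ΔP = 433.3 Pa = 0.4333 kPa.

ΔP ≈ 0.4333 kPa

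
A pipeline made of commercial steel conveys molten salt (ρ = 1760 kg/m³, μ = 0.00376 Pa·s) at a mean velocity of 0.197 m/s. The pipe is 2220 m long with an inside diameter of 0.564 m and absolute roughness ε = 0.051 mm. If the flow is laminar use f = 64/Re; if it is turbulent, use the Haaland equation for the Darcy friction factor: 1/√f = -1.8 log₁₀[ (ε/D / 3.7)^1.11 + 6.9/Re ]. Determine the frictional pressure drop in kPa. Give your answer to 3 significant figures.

ΔP ≈ 2.79 kPa

Reynolds number Re = ρVD/μ = 1760 · 0.197 · 0.564 / 0.00376 = 5.201e+04.
Re > 4000 → turbulent. Relative roughness ε/D = 5.1e-05/0.564 = 9.04e-05. Haaland: 1/√f = -1.8 log₁₀[(9.04e-05/3.7)^1.11 + 6.9/5.201e+04] = -1.8 log₁₀[7.6e-06 + 0.000133] = 6.935, so f = 0.02079.
Darcy-Weisbach: ΔP = f(L/D)(ρV²/2) = 0.02079·(2220/0.564)·(1760·0.197²/2) = 0.02079·3936·34.15 = 2795 Pa.
ΔP = 2795 Pa = 2.79 kPa.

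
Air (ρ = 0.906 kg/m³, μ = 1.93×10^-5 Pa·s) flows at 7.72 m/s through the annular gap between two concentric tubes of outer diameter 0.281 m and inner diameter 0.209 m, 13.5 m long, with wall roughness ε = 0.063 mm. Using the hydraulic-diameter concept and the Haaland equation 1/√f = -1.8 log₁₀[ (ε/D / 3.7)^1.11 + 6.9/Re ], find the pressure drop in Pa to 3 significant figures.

Hydraulic diameter D_h = 4A/P = D_o - D_i = 0.281 - 0.209 = 0.072 m.
Re = ρVD_h/μ = 0.906·7.72·0.072/1.93e-05 = 2.609e+04.
ε/D_h = 6.3e-05/0.072 = 0.000875; Haaland gives 1/√f = -1.8 log₁₀[9.44e-05+0.000264] = 6.201, so f = 0.026.
ΔP = f(L/D_h)(ρV²/2) = 0.026·13.5/0.072·27 = 131.6 Pa.

ΔP ≈ 132 Pa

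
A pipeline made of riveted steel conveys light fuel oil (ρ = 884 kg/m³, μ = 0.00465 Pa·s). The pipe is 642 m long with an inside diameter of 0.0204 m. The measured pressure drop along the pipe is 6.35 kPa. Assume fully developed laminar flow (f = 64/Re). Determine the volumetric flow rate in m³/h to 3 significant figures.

For laminar flow, f = 64/Re with Re = ρVD/μ, so Darcy-Weisbach reduces to ΔP = 32μLV/D². Solving for V: V = ΔP·D²/(32μL) = 6350·(0.0204)²/(32·0.00465·642) = 0.02766 m/s.
Check: Re = ρVD/μ = 884·0.02766·0.0204/0.00465 = 107.3 < 2300, so the laminar assumption holds.
Q = V·A = 0.02766·(π/4·0.0204²) = 9.042e-06 m³/s = 0.0325 m³/h.

Q ≈ 0.0325 m³/h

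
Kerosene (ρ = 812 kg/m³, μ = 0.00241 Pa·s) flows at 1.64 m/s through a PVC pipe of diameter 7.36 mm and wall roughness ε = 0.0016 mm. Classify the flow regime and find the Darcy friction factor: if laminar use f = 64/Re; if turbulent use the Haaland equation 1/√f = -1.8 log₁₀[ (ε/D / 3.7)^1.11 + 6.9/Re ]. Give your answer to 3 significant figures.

Re = ρVD/μ = 812·1.64·0.00736/0.00241 = 4067.
Re > 4000 → turbulent. ε/D = 1.6e-06/0.00736 = 0.000217; Haaland: 1/√f = -1.8 log₁₀[2.01e-05 + 0.0017] = 4.978, so f = 0.04036.

f ≈ 0.0404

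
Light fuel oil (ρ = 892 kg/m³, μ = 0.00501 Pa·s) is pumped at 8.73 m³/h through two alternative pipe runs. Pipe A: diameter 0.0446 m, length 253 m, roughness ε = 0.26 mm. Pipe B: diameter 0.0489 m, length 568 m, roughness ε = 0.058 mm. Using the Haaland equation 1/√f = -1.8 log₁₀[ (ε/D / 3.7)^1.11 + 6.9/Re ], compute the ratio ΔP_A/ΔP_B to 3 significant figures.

ΔP_A/ΔP_B ≈ 0.835

Pipe A: V = Q/A = 0.002425/0.001562 = 1.552 m/s; Re = 1.233e+04; ε/D = 0.00583; Haaland → f = 0.03735; ΔP_A = f(L/D)(ρV²/2) = 2.277e+05 Pa.
Pipe B: V = Q/A = 0.002425/0.001878 = 1.291 m/s; Re = 1.124e+04; ε/D = 0.00119; Haaland → f = 0.03156; ΔP_B = f(L/D)(ρV²/2) = 2.726e+05 Pa.
ΔP_A/ΔP_B = 2.277e+05/2.726e+05 = 0.835.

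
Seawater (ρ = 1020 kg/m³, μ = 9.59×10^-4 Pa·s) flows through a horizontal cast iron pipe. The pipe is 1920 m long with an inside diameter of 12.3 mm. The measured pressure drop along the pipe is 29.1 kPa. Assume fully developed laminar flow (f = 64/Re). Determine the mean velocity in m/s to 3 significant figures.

For laminar flow, f = 64/Re with Re = ρVD/μ, so Darcy-Weisbach reduces to ΔP = 32μLV/D². Solving for V: V = ΔP·D²/(32μL) = 2.91e+04·(0.0123)²/(32·0.000959·1920) = 0.07472 m/s.
Check: Re = ρVD/μ = 1020·0.07472·0.0123/0.000959 = 977.5 < 2300, so the laminar assumption holds.

V ≈ 0.0747 m/s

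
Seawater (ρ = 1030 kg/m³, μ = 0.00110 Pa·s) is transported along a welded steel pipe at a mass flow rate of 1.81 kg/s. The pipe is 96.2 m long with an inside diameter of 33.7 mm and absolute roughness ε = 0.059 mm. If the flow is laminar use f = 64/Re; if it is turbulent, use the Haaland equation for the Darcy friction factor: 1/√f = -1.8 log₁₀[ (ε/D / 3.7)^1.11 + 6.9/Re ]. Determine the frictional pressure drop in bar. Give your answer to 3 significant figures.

ΔP ≈ 1.44 bar

A = πD²/4 = π(0.0337)²/4 = 0.000892 m²; mean velocity V = ṁ/(ρA) = 1.81/(1030 · 0.000892) = 1.97 m/s.
Reynolds number Re = ρVD/μ = 1030 · 1.97 · 0.0337 / 0.0011 = 6.217e+04.
Re > 4000 → turbulent. Relative roughness ε/D = 5.9e-05/0.0337 = 0.00175. Haaland: 1/√f = -1.8 log₁₀[(0.00175/3.7)^1.11 + 6.9/6.217e+04] = -1.8 log₁₀[0.000204 + 0.000111] = 6.303, so f = 0.02517.
Darcy-Weisbach: ΔP = f(L/D)(ρV²/2) = 0.02517·(96.2/0.0337)·(1030·1.97²/2) = 0.02517·2855·1999 = 1.436e+05 Pa.
ΔP = 1.436e+05 Pa = 1.44 bar.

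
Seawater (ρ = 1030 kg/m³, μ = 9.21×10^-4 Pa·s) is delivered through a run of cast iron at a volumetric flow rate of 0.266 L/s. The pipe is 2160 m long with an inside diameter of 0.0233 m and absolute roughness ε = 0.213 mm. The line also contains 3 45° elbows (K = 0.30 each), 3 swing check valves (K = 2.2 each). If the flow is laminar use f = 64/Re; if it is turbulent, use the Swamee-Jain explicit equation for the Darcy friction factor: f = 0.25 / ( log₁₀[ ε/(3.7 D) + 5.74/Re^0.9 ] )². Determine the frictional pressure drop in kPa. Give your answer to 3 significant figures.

Q = 0.266 L/s = 0.266/1000 = 0.000266 m³/s.
Cross-sectional area A = πD²/4 = π(0.0233)²/4 = 0.0004264 m²; mean velocity V = Q/A = 0.000266/0.0004264 = 0.6238 m/s.
Reynolds number Re = ρVD/μ = 1030 · 0.6238 · 0.0233 / 0.000921 = 1.626e+04.
Re > 4000 → turbulent. Relative roughness ε/D = 0.000213/0.0233 = 0.00914. Swamee-Jain: f = 0.25/(log₁₀[0.00914/3.7 + 5.74/1.626e+04^0.9])² = 0.25/(log₁₀[0.00247 + 0.000931])² = 0.25/(-2.468)² = 0.04103.
Total minor-loss coefficient ΣK = 3·0.3 + 3·2.2 = 7.5.
ΔP = [f·L/D + ΣK]·(ρV²/2) = [0.04103·2160/0.0233 + 7.5]·(1030·0.6238²/2) = [3804 + 7.5]·200.4 = 7.64e+05 Pa.
ΔP = 7.64e+05 Pa = 764 kPa.

ΔP ≈ 764 kPa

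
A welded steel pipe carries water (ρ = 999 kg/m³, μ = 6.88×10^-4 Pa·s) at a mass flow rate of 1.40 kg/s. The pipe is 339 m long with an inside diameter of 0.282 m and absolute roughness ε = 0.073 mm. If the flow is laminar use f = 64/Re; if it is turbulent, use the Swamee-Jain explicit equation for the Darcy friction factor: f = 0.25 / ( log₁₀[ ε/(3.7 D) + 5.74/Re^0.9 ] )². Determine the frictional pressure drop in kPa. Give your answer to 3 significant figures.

A = πD²/4 = π(0.282)²/4 = 0.06246 m²; mean velocity V = ṁ/(ρA) = 1.4/(999 · 0.06246) = 0.02244 m/s.
Reynolds number Re = ρVD/μ = 999 · 0.02244 · 0.282 / 0.000688 = 9188.
Re > 4000 → turbulent. Relative roughness ε/D = 7.3e-05/0.282 = 0.000259. Swamee-Jain: f = 0.25/(log₁₀[0.000259/3.7 + 5.74/9188^0.9])² = 0.25/(log₁₀[7e-05 + 0.00156])² = 0.25/(-2.789)² = 0.03214.
Darcy-Weisbach: ΔP = f(L/D)(ρV²/2) = 0.03214·(339/0.282)·(999·0.02244²/2) = 0.03214·1202·0.2515 = 9.717 Pa.
ΔP = 9.717 Pa = 0.00972 kPa.

ΔP ≈ 0.00972 kPa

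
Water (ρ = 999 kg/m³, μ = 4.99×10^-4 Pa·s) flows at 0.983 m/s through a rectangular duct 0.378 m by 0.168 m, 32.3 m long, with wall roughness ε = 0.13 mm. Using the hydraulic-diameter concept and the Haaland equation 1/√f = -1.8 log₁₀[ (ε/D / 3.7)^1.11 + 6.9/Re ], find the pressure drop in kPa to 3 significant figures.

ΔP ≈ 1.21 kPa

Hydraulic diameter D_h = 4A/P = 4·(0.378·0.168)/(2·(0.378+0.168)) = 0.254/1.092 = 0.2326 m.
Re = ρVD_h/μ = 999·0.983·0.2326/0.000499 = 4.578e+05.
ε/D_h = 0.00013/0.2326 = 0.000559; Haaland gives 1/√f = -1.8 log₁₀[5.74e-05+1.51e-05] = 7.452, so f = 0.01801.
ΔP = f(L/D_h)(ρV²/2) = 0.01801·32.3/0.2326·482.7 = 1207 Pa.
ΔP = 1.21 kPa.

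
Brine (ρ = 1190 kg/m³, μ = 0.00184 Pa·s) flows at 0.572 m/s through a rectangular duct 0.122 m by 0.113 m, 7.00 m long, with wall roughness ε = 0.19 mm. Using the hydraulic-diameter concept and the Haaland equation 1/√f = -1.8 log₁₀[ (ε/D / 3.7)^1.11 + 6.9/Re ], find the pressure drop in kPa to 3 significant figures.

Hydraulic diameter D_h = 4A/P = 4·(0.122·0.113)/(2·(0.122+0.113)) = 0.05514/0.47 = 0.1173 m.
Re = ρVD_h/μ = 1190·0.572·0.1173/0.00184 = 4.34e+04.
ε/D_h = 0.00019/0.1173 = 0.00162; Haaland gives 1/√f = -1.8 log₁₀[0.000187+0.000159] = 6.23, so f = 0.02577.
ΔP = f(L/D_h)(ρV²/2) = 0.02577·7/0.1173·194.7 = 299.3 Pa.
ΔP = 0.299 kPa.

ΔP ≈ 0.299 kPa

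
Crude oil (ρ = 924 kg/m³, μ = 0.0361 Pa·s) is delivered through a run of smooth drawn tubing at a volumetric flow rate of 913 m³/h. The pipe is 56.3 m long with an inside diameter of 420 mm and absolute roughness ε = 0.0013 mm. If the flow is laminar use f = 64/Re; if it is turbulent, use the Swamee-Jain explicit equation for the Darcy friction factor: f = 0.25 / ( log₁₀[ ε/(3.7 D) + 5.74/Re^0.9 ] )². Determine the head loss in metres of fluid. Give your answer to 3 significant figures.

Q = 913 m³/h = 913/3600 = 0.2536 m³/s.
Cross-sectional area A = πD²/4 = π(0.42)²/4 = 0.1385 m²; mean velocity V = Q/A = 0.2536/0.1385 = 1.831 m/s.
Reynolds number Re = ρVD/μ = 924 · 1.831 · 0.42 / 0.0361 = 1.968e+04.
Re > 4000 → turbulent. Relative roughness ε/D = 1.3e-06/0.42 = 3.1e-06. Swamee-Jain: f = 0.25/(log₁₀[3.1e-06/3.7 + 5.74/1.968e+04^0.9])² = 0.25/(log₁₀[8.37e-07 + 0.000784])² = 0.25/(-3.105)² = 0.02593.
Darcy-Weisbach: ΔP = f(L/D)(ρV²/2) = 0.02593·(56.3/0.42)·(924·1.831²/2) = 0.02593·134·1548 = 5380 Pa.
Head loss h_f = ΔP/(ρg) = 5380/(924·9.81) = 0.594 m.

h_f ≈ 0.594 m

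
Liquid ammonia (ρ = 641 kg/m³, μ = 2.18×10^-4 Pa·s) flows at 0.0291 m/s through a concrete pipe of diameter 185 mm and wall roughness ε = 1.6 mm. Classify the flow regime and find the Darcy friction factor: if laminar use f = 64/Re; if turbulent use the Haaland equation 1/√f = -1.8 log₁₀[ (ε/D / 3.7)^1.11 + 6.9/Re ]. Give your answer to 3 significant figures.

Re = ρVD/μ = 641·0.0291·0.185/0.000218 = 1.583e+04.
Re > 4000 → turbulent. ε/D = 0.0016/0.185 = 0.00865; Haaland: 1/√f = -1.8 log₁₀[0.0012 + 0.000436] = 5.015, so f = 0.03976.

f ≈ 0.0398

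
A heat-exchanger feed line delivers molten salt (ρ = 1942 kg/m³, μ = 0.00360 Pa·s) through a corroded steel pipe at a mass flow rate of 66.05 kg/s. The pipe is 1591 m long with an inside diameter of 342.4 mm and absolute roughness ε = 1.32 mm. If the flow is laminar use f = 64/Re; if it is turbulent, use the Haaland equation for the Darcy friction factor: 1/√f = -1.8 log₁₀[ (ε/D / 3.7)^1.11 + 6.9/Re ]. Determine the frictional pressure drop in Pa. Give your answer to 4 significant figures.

ΔP ≈ 18230 Pa

A = πD²/4 = π(0.3424)²/4 = 0.09208 m²; mean velocity V = ṁ/(ρA) = 66.05/(1942 · 0.09208) = 0.3694 m/s.
Reynolds number Re = ρVD/μ = 1942 · 0.3694 · 0.3424 / 0.0036 = 6.823e+04.
Re > 4000 → turbulent. Relative roughness ε/D = 0.00132/0.3424 = 0.00386. Haaland: 1/√f = -1.8 log₁₀[(0.00386/3.7)^1.11 + 6.9/6.823e+04] = -1.8 log₁₀[0.00049 + 0.000101] = 5.812, so f = 0.02961.
Darcy-Weisbach: ΔP = f(L/D)(ρV²/2) = 0.02961·(1591/0.3424)·(1942·0.3694²/2) = 0.02961·4647·132.5 = 1.823e+04 Pa.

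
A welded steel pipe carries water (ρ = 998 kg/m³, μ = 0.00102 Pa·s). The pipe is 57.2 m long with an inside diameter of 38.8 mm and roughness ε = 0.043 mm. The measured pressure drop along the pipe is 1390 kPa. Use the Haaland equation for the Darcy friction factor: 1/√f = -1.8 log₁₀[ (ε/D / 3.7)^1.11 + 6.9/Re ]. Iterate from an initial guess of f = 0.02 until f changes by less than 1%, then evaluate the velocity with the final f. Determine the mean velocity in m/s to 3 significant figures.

V ≈ 9.52 m/s

Rearranging Darcy-Weisbach: V = √(2·ΔP·D/(f·L·ρ)). With ε/D = 4.3e-05/0.0388 = 0.00111, iterate starting from f = 0.02:
  f = 0.02 → V = √(2·1.39e+06·0.0388/(0.02·57.2·998)) = 9.72 m/s; Re = ρVD/μ = 3.69e+05; f → 0.02083
  f = 0.02083 → V = 9.525 m/s; Re = 3.616e+05; f → 0.02084
Converged (Δf/f < 1%). With the final f = 0.02084: V = √(2·1.39e+06·0.0388/(0.02084·57.2·998)) = 9.522 m/s.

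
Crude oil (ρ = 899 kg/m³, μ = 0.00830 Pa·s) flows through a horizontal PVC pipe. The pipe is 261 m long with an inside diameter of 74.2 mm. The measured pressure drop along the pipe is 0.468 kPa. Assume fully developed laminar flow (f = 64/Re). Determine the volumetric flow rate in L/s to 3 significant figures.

Q ≈ 0.161 L/s

For laminar flow, f = 64/Re with Re = ρVD/μ, so Darcy-Weisbach reduces to ΔP = 32μLV/D². Solving for V: V = ΔP·D²/(32μL) = 468·(0.0742)²/(32·0.0083·261) = 0.03717 m/s.
Check: Re = ρVD/μ = 899·0.03717·0.0742/0.0083 = 298.7 < 2300, so the laminar assumption holds.
Q = V·A = 0.03717·(π/4·0.0742²) = 0.0001607 m³/s = 0.161 L/s.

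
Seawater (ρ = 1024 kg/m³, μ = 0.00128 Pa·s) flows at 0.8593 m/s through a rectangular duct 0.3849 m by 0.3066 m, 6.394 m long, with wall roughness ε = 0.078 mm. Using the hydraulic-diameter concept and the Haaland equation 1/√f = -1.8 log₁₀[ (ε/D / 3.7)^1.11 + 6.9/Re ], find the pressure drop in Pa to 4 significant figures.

ΔP ≈ 118.5 Pa

Hydraulic diameter D_h = 4A/P = 4·(0.3849·0.3066)/(2·(0.3849+0.3066)) = 0.472/1.383 = 0.3413 m.
Re = ρVD_h/μ = 1024·0.8593·0.3413/0.00128 = 2.346e+05.
ε/D_h = 7.8e-05/0.3413 = 0.000229; Haaland gives 1/√f = -1.8 log₁₀[2.13e-05+2.94e-05] = 7.731, so f = 0.01673.
ΔP = f(L/D_h)(ρV²/2) = 0.01673·6.394/0.3413·378.1 = 118.5 Pa.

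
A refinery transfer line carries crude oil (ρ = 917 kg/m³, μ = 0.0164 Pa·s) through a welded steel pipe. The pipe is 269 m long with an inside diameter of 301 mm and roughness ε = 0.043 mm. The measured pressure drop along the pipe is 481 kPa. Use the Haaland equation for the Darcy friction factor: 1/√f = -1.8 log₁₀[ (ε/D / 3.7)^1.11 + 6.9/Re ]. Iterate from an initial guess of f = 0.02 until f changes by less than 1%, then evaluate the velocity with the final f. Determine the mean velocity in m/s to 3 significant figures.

Rearranging Darcy-Weisbach: V = √(2·ΔP·D/(f·L·ρ)). With ε/D = 4.3e-05/0.301 = 0.000143, iterate starting from f = 0.02:
  f = 0.02 → V = √(2·4.81e+05·0.301/(0.02·269·917)) = 7.661 m/s; Re = ρVD/μ = 1.289e+05; f → 0.01767
  f = 0.01767 → V = 8.151 m/s; Re = 1.372e+05; f → 0.01749
  f = 0.01749 → V = 8.193 m/s; Re = 1.379e+05; f → 0.01747
Converged (Δf/f < 1%). With the final f = 0.01747: V = √(2·4.81e+05·0.301/(0.01747·269·917)) = 8.197 m/s.

V ≈ 8.20 m/s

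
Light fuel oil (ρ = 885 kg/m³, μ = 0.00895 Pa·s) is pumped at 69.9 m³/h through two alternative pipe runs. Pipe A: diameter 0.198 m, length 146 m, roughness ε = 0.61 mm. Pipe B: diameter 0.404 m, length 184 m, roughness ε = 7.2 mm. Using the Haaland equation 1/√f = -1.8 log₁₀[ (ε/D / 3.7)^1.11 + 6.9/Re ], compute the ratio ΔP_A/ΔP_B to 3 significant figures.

Pipe A: V = Q/A = 0.01942/0.03079 = 0.6306 m/s; Re = 1.235e+04; ε/D = 0.00308; Haaland → f = 0.03369; ΔP_A = f(L/D)(ρV²/2) = 4372 Pa.
Pipe B: V = Q/A = 0.01942/0.1282 = 0.1515 m/s; Re = 6051; ε/D = 0.0178; Haaland → f = 0.05278; ΔP_B = f(L/D)(ρV²/2) = 244.1 Pa.
ΔP_A/ΔP_B = 4372/244.1 = 17.9.

ΔP_A/ΔP_B ≈ 17.9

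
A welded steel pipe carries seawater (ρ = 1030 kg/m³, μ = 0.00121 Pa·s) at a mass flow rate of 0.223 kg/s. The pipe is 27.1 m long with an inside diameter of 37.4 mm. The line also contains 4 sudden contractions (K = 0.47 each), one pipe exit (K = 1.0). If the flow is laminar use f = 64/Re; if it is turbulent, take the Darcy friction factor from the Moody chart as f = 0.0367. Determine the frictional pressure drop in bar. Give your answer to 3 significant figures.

ΔP ≈ 0.00590 bar

A = πD²/4 = π(0.0374)²/4 = 0.001099 m²; mean velocity V = ṁ/(ρA) = 0.223/(1030 · 0.001099) = 0.1971 m/s.
Reynolds number Re = ρVD/μ = 1030 · 0.1971 · 0.0374 / 0.00121 = 6274.
Re > 4000 → turbulent; use the Moody-chart value f = 0.0367.
Total minor-loss coefficient ΣK = 4·0.47 + 1·1 = 2.88.
ΔP = [f·L/D + ΣK]·(ρV²/2) = [0.0367·27.1/0.0374 + 2.88]·(1030·0.1971²/2) = [26.59 + 2.88]·20 = 589.5 Pa.
ΔP = 589.5 Pa = 0.00590 bar.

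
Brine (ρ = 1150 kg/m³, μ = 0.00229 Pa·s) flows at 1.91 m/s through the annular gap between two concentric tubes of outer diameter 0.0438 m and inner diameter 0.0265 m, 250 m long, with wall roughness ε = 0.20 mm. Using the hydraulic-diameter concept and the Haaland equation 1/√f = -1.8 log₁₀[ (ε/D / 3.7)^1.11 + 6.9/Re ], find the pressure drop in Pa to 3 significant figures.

Hydraulic diameter D_h = 4A/P = D_o - D_i = 0.0438 - 0.0265 = 0.0173 m.
Re = ρVD_h/μ = 1150·1.91·0.0173/0.00229 = 1.659e+04.
ε/D_h = 0.0002/0.0173 = 0.0116; Haaland gives 1/√f = -1.8 log₁₀[0.00166+0.000416] = 4.83, so f = 0.04286.
ΔP = f(L/D_h)(ρV²/2) = 0.04286·250/0.0173·2098 = 1.299e+06 Pa.

ΔP ≈ 1.30×10^6 Pa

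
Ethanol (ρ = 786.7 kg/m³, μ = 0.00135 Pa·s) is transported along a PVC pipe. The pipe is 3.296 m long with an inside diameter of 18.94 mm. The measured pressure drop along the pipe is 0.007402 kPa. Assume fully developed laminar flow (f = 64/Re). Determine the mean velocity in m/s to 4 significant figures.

For laminar flow, f = 64/Re with Re = ρVD/μ, so Darcy-Weisbach reduces to ΔP = 32μLV/D². Solving for V: V = ΔP·D²/(32μL) = 7.402·(0.01894)²/(32·0.00135·3.296) = 0.01865 m/s.
Check: Re = ρVD/μ = 786.7·0.01865·0.01894/0.00135 = 205.8 < 2300, so the laminar assumption holds.

V ≈ 0.01865 m/s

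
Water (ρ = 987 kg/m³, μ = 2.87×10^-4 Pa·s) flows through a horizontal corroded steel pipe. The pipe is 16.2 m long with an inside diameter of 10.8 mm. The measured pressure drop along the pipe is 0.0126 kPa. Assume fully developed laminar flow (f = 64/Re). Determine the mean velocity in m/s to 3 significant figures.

V ≈ 0.00988 m/s

For laminar flow, f = 64/Re with Re = ρVD/μ, so Darcy-Weisbach reduces to ΔP = 32μLV/D². Solving for V: V = ΔP·D²/(32μL) = 12.6·(0.0108)²/(32·0.000287·16.2) = 0.009878 m/s.
Check: Re = ρVD/μ = 987·0.009878·0.0108/0.000287 = 366.9 < 2300, so the laminar assumption holds.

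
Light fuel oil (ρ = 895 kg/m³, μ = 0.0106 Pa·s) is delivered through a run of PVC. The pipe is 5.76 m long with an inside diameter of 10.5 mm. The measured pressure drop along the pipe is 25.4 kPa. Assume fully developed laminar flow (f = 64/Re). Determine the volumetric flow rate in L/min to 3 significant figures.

Q ≈ 7.45 L/min

For laminar flow, f = 64/Re with Re = ρVD/μ, so Darcy-Weisbach reduces to ΔP = 32μLV/D². Solving for V: V = ΔP·D²/(32μL) = 2.54e+04·(0.0105)²/(32·0.0106·5.76) = 1.433 m/s.
Check: Re = ρVD/μ = 895·1.433·0.0105/0.0106 = 1271 < 2300, so the laminar assumption holds.
Q = V·A = 1.433·(π/4·0.0105²) = 0.0001241 m³/s = 7.45 L/min.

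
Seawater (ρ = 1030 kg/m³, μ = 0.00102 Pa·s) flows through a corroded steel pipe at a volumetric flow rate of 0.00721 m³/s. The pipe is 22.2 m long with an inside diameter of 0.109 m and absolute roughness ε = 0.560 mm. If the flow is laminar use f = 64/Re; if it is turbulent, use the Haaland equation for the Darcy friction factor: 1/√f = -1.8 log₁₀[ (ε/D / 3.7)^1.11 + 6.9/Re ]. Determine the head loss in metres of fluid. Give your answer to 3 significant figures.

Cross-sectional area A = πD²/4 = π(0.109)²/4 = 0.009331 m²; mean velocity V = Q/A = 0.00721/0.009331 = 0.7727 m/s.
Reynolds number Re = ρVD/μ = 1030 · 0.7727 · 0.109 / 0.00102 = 8.505e+04.
Re > 4000 → turbulent. Relative roughness ε/D = 0.00056/0.109 = 0.00514. Haaland: 1/√f = -1.8 log₁₀[(0.00514/3.7)^1.11 + 6.9/8.505e+04] = -1.8 log₁₀[0.000673 + 8.11e-05] = 5.62, so f = 0.03166.
Darcy-Weisbach: ΔP = f(L/D)(ρV²/2) = 0.03166·(22.2/0.109)·(1030·0.7727²/2) = 0.03166·203.7·307.5 = 1982 Pa.
Head loss h_f = ΔP/(ρg) = 1982/(1030·9.81) = 0.196 m.

h_f ≈ 0.196 m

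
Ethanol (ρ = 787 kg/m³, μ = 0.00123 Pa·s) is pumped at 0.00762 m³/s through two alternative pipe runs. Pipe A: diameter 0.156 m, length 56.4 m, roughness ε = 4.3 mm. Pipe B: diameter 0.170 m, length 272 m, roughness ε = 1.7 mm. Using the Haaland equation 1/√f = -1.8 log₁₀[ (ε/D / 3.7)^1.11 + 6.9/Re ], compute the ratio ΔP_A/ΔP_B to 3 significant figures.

Pipe A: V = Q/A = 0.00762/0.01911 = 0.3987 m/s; Re = 3.979e+04; ε/D = 0.0276; Haaland → f = 0.05613; ΔP_A = f(L/D)(ρV²/2) = 1269 Pa.
Pipe B: V = Q/A = 0.00762/0.0227 = 0.3357 m/s; Re = 3.652e+04; ε/D = 0.01; Haaland → f = 0.03948; ΔP_B = f(L/D)(ρV²/2) = 2801 Pa.
ΔP_A/ΔP_B = 1269/2801 = 0.453.

ΔP_A/ΔP_B ≈ 0.453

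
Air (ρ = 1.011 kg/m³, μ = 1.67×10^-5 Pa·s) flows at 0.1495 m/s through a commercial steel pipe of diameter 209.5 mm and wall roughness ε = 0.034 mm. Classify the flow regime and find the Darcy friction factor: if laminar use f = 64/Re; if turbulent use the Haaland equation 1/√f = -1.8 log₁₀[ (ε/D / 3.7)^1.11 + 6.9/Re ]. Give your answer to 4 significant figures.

Re = ρVD/μ = 1.011·0.1495·0.2095/1.67e-05 = 1896.
Re < 2300 → laminar, so f = 64/Re = 0.03375 (roughness is irrelevant in laminar flow).

f ≈ 0.03375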